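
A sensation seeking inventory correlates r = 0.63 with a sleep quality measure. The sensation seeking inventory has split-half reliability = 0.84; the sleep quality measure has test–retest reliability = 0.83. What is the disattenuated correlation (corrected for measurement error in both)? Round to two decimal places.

0.75

r_true = r_obs / √(r_xx · r_yy) = 0.63 / √(0.84 × 0.83) = 0.63 / √0.6972 = 0.63 / 0.8350 ≈ 0.75.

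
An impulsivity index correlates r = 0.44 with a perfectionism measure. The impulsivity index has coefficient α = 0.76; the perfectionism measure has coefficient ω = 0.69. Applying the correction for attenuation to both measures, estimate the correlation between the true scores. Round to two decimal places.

r_true = r_obs / √(r_xx · r_yy) = 0.44 / √(0.76 × 0.69) = 0.44 / √0.5244 = 0.44 / 0.7242 ≈ 0.61.

0.61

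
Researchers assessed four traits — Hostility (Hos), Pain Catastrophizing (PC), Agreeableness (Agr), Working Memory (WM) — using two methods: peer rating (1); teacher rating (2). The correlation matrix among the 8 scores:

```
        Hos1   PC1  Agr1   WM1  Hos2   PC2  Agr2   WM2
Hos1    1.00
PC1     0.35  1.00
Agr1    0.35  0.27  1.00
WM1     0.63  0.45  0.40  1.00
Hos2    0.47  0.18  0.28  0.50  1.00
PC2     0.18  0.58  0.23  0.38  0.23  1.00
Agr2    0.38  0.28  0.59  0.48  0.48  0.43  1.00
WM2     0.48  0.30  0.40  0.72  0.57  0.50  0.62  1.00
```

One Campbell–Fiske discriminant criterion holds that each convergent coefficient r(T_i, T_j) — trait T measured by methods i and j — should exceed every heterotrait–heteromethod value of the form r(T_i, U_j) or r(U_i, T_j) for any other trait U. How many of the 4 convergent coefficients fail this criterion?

Checking each validity diagonal entry against its comparison values:
Hos (methods 1·2): 0.47 vs {0.18, 0.18, 0.38, 0.28, 0.48, 0.50} → fail.
PC (methods 1·2): 0.58 vs {0.18, 0.18, 0.28, 0.23, 0.30, 0.38} → pass.
Agr (methods 1·2): 0.59 vs {0.28, 0.38, 0.23, 0.28, 0.40, 0.48} → pass.
WM (methods 1·2): 0.72 vs {0.50, 0.48, 0.38, 0.30, 0.48, 0.40} → pass.
1 of 4 fail.

1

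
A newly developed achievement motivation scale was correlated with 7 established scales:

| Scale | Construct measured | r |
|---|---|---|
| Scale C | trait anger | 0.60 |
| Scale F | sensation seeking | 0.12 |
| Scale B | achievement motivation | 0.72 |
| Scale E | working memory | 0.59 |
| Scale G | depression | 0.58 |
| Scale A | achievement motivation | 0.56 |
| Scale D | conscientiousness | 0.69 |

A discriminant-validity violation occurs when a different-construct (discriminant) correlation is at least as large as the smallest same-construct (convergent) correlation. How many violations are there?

4

Convergent (same construct = achievement motivation): Scale B, Scale A.
Smallest convergent = 0.56. Discriminant values: 0.60, 0.12, 0.59, 0.58, 0.69; count ≥ 0.56 → 4.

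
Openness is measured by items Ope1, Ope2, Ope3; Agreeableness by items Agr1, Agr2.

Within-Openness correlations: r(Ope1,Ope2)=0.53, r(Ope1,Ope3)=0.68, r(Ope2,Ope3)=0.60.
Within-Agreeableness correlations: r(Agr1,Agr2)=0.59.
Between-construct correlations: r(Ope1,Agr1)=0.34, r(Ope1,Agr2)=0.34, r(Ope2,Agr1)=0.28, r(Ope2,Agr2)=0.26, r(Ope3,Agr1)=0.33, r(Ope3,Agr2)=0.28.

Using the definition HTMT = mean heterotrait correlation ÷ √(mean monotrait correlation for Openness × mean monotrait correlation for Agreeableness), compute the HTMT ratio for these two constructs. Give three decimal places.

Between-construct mean = 1.83/6 = 0.3050.
Mean within-Ope = 1.81/3 = 0.6033; mean within-Agr = 0.59/1 = 0.5900.
Geometric mean = √(0.6033 × 0.5900) = 0.5966.
HTMT = 0.3050 / 0.5966 = 0.511.

0.511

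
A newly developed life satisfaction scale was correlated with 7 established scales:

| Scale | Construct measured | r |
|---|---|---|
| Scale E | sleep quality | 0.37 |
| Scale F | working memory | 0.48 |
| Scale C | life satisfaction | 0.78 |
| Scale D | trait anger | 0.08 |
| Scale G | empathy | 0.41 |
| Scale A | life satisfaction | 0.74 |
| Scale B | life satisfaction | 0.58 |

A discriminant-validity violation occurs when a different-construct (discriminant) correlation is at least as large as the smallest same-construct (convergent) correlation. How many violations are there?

Convergent (same construct = life satisfaction): Scale C, Scale A, Scale B.
Smallest convergent = 0.58. Discriminant values: 0.37, 0.48, 0.08, 0.41; count ≥ 0.58 → 0.

0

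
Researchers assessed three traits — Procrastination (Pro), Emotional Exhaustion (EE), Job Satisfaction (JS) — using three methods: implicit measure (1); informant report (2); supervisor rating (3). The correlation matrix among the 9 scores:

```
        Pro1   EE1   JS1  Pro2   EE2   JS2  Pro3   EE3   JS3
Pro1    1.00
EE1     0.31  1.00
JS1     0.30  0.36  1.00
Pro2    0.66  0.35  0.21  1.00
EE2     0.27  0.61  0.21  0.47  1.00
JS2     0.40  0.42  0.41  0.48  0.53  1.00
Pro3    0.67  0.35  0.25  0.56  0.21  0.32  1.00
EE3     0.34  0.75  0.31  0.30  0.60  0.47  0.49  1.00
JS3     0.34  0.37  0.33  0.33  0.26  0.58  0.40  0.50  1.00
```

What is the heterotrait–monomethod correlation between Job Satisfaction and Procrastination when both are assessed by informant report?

Different traits, same method: r(JS2, Pro2) = 0.48.

0.48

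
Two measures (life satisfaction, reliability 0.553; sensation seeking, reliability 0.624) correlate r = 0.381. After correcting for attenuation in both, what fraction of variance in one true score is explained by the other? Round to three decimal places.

Disattenuated r = 0.381 / √(0.553 × 0.624) = 0.381 / 0.5874 = 0.6486.
Shared true-score variance = 0.6486² = 0.4207 ≈ 0.421.

0.421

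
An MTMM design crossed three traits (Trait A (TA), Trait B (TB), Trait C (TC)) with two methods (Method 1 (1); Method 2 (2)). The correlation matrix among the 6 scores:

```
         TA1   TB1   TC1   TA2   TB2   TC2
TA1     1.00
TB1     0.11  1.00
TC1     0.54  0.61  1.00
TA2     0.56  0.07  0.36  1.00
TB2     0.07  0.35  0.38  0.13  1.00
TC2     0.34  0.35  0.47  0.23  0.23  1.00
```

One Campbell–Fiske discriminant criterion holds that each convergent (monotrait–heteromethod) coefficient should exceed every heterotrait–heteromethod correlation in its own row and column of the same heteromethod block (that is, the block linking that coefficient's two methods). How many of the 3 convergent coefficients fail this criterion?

1

Checking each validity diagonal entry against its comparison values:
TA (methods 1·2): 0.56 vs {0.07, 0.07, 0.34, 0.36} → pass.
TB (methods 1·2): 0.35 vs {0.07, 0.07, 0.35, 0.38} → fail.
TC (methods 1·2): 0.47 vs {0.36, 0.34, 0.38, 0.35} → pass.
1 of 3 fail.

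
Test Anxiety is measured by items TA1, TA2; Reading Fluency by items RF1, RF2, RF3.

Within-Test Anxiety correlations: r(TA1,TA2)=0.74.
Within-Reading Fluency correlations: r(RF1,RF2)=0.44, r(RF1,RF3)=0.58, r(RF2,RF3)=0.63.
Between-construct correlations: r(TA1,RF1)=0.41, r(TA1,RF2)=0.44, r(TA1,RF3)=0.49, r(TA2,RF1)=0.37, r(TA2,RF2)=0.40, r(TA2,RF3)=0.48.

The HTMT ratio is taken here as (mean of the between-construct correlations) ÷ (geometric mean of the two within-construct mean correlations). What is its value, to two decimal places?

Mean heterotrait r = 2.59/6 = 0.4317.
Mean within-TA = 0.74/1 = 0.7400; mean within-RF = 1.65/3 = 0.5500.
Geometric mean = √(0.7400 × 0.5500) = 0.6380.
HTMT = 0.4317 / 0.6380 = 0.68.

0.68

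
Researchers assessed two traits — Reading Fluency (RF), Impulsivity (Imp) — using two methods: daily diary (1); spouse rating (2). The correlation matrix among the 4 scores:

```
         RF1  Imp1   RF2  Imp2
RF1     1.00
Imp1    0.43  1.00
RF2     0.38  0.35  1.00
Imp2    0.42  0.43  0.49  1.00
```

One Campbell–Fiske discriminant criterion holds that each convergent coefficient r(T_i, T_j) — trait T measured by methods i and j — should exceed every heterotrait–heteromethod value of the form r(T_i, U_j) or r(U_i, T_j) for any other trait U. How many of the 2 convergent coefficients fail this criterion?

1

Convergent coefficients and their comparison sets:
RF (methods 1·2): 0.38 vs {0.42, 0.35} → fail.
Imp (methods 1·2): 0.43 vs {0.35, 0.42} → pass.
1 of 2 fail.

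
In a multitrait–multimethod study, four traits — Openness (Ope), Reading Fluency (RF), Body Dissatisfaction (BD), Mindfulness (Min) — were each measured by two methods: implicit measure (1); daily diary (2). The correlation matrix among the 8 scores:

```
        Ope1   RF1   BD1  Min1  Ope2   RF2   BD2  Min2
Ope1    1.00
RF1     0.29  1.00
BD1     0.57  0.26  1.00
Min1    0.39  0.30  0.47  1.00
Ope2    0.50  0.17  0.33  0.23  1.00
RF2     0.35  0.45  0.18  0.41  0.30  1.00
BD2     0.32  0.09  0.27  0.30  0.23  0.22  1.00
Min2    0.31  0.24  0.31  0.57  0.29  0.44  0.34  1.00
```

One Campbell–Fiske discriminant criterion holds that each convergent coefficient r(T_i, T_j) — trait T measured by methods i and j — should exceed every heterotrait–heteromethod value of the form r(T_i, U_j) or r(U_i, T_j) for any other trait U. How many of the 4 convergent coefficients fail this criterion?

Each convergent coefficient versus the relevant comparison correlations:
Ope (methods 1·2): 0.50 vs {0.35, 0.17, 0.32, 0.33, 0.31, 0.23} → pass.
RF (methods 1·2): 0.45 vs {0.17, 0.35, 0.09, 0.18, 0.24, 0.41} → pass.
BD (methods 1·2): 0.27 vs {0.33, 0.32, 0.18, 0.09, 0.31, 0.30} → fail.
Min (methods 1·2): 0.57 vs {0.23, 0.31, 0.41, 0.24, 0.30, 0.31} → pass.
1 of 4 fail.

1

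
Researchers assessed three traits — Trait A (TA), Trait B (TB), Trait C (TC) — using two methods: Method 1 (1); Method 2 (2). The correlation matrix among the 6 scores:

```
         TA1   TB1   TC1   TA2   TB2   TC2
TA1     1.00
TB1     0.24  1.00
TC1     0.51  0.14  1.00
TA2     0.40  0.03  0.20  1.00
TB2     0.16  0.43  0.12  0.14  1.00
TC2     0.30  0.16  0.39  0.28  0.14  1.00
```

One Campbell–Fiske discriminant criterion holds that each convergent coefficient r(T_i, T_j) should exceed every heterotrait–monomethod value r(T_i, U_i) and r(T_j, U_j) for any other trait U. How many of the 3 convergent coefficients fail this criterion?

Convergent coefficients and their comparison sets:
TA (methods 1·2): 0.40 vs {0.24, 0.14, 0.51, 0.28} → fail.
TB (methods 1·2): 0.43 vs {0.24, 0.14, 0.14, 0.14} → pass.
TC (methods 1·2): 0.39 vs {0.51, 0.28, 0.14, 0.14} → fail.
2 of 3 fail.

2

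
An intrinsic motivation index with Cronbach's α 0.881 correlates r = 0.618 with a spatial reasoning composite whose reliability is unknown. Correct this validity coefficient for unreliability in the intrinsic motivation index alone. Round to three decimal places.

Single correction: r_c = r_obs / √r_xx = 0.618 / √0.881 = 0.618 / 0.9386 ≈ 0.658.

0.658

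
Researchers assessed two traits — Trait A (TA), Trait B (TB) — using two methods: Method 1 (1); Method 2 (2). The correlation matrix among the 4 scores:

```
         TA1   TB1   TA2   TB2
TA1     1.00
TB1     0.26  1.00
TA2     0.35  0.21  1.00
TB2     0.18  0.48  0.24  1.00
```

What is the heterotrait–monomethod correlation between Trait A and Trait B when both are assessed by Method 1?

0.26

Different traits, same method: r(TA1, TB1) = 0.26.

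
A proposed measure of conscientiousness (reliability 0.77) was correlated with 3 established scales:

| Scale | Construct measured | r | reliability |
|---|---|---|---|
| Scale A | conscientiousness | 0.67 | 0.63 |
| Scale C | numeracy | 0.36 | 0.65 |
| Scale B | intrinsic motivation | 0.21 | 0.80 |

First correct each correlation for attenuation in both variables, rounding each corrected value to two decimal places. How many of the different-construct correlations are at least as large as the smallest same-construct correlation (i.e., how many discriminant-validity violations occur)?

Disattenuated r (r / √(r_scale · r_new)):
  Scale A (conv): 0.67 / √(0.63·0.77) = 0.96
  Scale C (disc): 0.36 / √(0.65·0.77) = 0.51
  Scale B (disc): 0.21 / √(0.80·0.77) = 0.27
Smallest convergent = 0.96. Discriminant values: 0.51, 0.27; count ≥ 0.96 → 0.

0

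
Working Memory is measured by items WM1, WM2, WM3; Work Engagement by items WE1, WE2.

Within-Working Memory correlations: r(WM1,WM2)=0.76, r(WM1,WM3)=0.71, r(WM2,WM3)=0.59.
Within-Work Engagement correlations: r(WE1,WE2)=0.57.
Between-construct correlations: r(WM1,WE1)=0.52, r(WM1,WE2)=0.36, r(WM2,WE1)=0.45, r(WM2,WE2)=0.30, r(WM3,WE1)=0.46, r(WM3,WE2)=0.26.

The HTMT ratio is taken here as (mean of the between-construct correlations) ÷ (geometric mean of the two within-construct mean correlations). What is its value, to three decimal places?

Between-construct mean = 2.35/6 = 0.3917.
Mean within-WM = 2.06/3 = 0.6867; mean within-WE = 0.57/1 = 0.5700.
Geometric mean = √(0.6867 × 0.5700) = 0.6256.
HTMT = 0.3917 / 0.6256 = 0.626.

0.626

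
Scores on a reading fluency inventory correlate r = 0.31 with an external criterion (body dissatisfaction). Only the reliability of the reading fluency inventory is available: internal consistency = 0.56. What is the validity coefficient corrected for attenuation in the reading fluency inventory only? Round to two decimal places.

Single correction: r_c = r_obs / √r_xx = 0.31 / √0.56 = 0.31 / 0.7483 ≈ 0.41.

0.41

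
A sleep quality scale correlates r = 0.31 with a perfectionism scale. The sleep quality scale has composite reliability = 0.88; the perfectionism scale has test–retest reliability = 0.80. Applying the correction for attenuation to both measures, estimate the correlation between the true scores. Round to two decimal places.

0.37

r_true = r_obs / √(r_xx · r_yy) = 0.31 / √(0.88 × 0.80) = 0.31 / √0.7040 = 0.31 / 0.8390 ≈ 0.37.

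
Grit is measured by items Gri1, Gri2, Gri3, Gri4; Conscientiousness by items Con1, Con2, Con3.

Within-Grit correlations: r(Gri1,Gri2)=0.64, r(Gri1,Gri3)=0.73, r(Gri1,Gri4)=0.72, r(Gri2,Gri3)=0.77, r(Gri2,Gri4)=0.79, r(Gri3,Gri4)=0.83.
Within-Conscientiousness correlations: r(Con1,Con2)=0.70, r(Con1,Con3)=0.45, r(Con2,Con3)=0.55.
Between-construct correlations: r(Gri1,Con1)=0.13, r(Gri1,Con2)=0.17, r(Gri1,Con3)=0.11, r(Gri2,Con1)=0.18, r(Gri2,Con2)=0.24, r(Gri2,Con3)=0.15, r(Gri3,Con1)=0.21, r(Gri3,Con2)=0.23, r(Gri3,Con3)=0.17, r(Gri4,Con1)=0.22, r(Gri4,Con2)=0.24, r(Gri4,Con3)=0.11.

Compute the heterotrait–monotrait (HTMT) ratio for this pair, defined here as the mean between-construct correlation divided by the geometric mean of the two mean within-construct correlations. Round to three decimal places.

Mean heterotrait r = 2.16/12 = 0.1800.
Mean within-Gri = 4.48/6 = 0.7467; mean within-Con = 1.70/3 = 0.5667.
Geometric mean = √(0.7467 × 0.5667) = 0.6505.
HTMT = 0.1800 / 0.6505 = 0.277.

0.277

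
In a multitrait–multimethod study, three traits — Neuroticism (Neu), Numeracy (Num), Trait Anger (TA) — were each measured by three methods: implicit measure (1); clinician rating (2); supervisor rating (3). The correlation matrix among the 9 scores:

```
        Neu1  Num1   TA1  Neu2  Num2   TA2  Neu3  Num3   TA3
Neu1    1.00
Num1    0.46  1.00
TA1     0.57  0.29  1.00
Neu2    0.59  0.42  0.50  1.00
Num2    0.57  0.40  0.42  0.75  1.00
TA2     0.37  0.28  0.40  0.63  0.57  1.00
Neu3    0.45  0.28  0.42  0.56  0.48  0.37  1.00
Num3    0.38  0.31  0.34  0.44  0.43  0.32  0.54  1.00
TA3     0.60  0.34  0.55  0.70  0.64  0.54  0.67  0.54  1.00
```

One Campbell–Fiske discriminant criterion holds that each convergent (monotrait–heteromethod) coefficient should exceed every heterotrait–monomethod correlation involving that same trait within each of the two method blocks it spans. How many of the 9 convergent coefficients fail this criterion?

9

Convergent coefficients and their comparison sets:
Neu (methods 1·2): 0.59 vs {0.46, 0.75, 0.57, 0.63} → fail.
Neu (methods 1·3): 0.45 vs {0.46, 0.54, 0.57, 0.67} → fail.
Neu (methods 2·3): 0.56 vs {0.75, 0.54, 0.63, 0.67} → fail.
Num (methods 1·2): 0.40 vs {0.46, 0.75, 0.29, 0.57} → fail.
Num (methods 1·3): 0.31 vs {0.46, 0.54, 0.29, 0.54} → fail.
Num (methods 2·3): 0.43 vs {0.75, 0.54, 0.57, 0.54} → fail.
TA (methods 1·2): 0.40 vs {0.57, 0.63, 0.29, 0.57} → fail.
TA (methods 1·3): 0.55 vs {0.57, 0.67, 0.29, 0.54} → fail.
TA (methods 2·3): 0.54 vs {0.63, 0.67, 0.57, 0.54} → fail.
9 of 9 fail.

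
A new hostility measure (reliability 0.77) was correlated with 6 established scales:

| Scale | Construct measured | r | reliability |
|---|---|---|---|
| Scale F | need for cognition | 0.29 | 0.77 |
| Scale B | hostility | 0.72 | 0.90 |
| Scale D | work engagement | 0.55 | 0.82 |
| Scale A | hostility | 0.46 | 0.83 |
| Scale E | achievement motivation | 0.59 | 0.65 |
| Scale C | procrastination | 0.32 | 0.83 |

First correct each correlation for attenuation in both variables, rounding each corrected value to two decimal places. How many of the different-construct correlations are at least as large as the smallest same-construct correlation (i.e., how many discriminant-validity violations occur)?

2

Disattenuated r (r / √(r_scale · r_new)):
  Scale F (disc): 0.29 / √(0.77·0.77) = 0.38
  Scale B (conv): 0.72 / √(0.90·0.77) = 0.86
  Scale D (disc): 0.55 / √(0.82·0.77) = 0.69
  Scale A (conv): 0.46 / √(0.83·0.77) = 0.58
  Scale E (disc): 0.59 / √(0.65·0.77) = 0.83
  Scale C (disc): 0.32 / √(0.83·0.77) = 0.40
Smallest convergent = 0.58. Discriminant values: 0.38, 0.69, 0.83, 0.40; count ≥ 0.58 → 2.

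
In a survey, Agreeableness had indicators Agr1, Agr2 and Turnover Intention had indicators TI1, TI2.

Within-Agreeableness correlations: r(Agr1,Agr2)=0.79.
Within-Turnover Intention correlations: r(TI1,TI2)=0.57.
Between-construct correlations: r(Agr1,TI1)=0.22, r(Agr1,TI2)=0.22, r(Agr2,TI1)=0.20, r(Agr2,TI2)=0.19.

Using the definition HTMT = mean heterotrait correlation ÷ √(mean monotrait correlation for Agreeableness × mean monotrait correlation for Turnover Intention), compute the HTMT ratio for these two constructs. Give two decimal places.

0.31

Mean between = 0.83/4 = 0.2075.
Mean within-Agr = 0.79/1 = 0.7900; mean within-TI = 0.57/1 = 0.5700.
Geometric mean = √(0.7900 × 0.5700) = 0.6710.
HTMT = 0.2075 / 0.6710 = 0.31.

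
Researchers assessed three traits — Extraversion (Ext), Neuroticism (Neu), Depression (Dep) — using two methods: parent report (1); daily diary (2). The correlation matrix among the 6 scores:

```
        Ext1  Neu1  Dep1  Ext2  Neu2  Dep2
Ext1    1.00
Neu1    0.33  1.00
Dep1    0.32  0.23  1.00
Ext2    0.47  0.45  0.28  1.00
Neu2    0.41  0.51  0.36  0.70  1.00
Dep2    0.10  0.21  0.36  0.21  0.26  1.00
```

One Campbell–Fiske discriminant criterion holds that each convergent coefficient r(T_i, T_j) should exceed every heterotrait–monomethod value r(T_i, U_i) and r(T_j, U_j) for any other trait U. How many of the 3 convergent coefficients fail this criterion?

Checking each validity diagonal entry against its comparison values:
Ext (methods 1·2): 0.47 vs {0.33, 0.70, 0.32, 0.21} → fail.
Neu (methods 1·2): 0.51 vs {0.33, 0.70, 0.23, 0.26} → fail.
Dep (methods 1·2): 0.36 vs {0.32, 0.21, 0.23, 0.26} → pass.
2 of 3 fail.

2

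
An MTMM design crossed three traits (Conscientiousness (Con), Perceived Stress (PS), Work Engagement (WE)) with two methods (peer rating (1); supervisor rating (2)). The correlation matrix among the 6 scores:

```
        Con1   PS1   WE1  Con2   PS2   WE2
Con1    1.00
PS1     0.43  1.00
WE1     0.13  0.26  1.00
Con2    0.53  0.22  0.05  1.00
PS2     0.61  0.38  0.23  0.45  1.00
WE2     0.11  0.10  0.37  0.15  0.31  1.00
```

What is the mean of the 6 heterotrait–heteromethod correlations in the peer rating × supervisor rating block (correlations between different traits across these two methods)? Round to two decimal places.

0.22

HTHM values (method 1 × method 2): 0.61, 0.11, 0.22, 0.10, 0.05, 0.23; mean = 1.32/6 = 0.22.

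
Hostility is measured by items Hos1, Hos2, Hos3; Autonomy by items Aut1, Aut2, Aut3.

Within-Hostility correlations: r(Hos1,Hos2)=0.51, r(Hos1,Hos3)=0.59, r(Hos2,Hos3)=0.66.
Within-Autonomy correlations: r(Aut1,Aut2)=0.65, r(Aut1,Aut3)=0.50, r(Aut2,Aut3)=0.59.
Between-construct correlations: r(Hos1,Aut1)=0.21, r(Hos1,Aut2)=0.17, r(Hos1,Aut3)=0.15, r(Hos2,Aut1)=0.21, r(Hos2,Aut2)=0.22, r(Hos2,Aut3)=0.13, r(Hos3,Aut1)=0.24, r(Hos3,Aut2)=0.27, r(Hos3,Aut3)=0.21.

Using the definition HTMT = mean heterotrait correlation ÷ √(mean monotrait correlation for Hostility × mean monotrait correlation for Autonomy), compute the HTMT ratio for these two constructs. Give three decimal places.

0.345

Mean between = 1.81/9 = 0.2011.
Mean within-Hos = 1.76/3 = 0.5867; mean within-Aut = 1.74/3 = 0.5800.
Geometric mean = √(0.5867 × 0.5800) = 0.5833.
HTMT = 0.2011 / 0.5833 = 0.345.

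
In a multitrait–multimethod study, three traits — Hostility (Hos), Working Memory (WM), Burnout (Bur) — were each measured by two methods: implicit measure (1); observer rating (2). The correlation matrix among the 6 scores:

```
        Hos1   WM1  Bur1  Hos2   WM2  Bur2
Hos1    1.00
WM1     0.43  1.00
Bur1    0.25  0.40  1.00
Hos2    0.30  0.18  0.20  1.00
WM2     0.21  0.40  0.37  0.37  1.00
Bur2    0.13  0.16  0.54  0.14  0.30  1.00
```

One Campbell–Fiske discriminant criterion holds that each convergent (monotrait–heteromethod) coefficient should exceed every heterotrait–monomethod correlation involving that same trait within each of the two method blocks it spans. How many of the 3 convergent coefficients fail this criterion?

2

Each convergent coefficient versus the relevant comparison correlations:
Hos (methods 1·2): 0.30 vs {0.43, 0.37, 0.25, 0.14} → fail.
WM (methods 1·2): 0.40 vs {0.43, 0.37, 0.40, 0.30} → fail.
Bur (methods 1·2): 0.54 vs {0.25, 0.14, 0.40, 0.30} → pass.
2 of 3 fail.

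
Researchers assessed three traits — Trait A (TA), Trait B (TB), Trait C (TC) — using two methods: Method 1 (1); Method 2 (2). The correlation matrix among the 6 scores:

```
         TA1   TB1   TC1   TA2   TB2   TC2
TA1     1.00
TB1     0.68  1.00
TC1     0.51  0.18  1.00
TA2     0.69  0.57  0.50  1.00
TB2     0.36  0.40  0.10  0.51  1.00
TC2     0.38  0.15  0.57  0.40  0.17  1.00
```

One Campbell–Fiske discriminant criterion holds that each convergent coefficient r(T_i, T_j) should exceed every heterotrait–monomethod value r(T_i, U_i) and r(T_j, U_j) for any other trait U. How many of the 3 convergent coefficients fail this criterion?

Convergent coefficients and their comparison sets:
TA (methods 1·2): 0.69 vs {0.68, 0.51, 0.51, 0.40} → pass.
TB (methods 1·2): 0.40 vs {0.68, 0.51, 0.18, 0.17} → fail.
TC (methods 1·2): 0.57 vs {0.51, 0.40, 0.18, 0.17} → pass.
1 of 3 fail.

1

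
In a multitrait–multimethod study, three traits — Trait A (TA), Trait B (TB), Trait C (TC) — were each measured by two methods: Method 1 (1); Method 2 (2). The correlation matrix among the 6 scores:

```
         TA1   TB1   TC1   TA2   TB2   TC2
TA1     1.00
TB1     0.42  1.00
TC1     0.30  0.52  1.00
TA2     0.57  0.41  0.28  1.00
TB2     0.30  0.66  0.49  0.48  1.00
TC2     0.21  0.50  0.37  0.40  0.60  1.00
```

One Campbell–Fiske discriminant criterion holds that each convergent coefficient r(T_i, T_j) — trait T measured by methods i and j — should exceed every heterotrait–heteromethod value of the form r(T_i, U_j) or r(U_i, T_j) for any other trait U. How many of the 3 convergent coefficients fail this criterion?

1

Each convergent coefficient versus the relevant comparison correlations:
TA (methods 1·2): 0.57 vs {0.30, 0.41, 0.21, 0.28} → pass.
TB (methods 1·2): 0.66 vs {0.41, 0.30, 0.50, 0.49} → pass.
TC (methods 1·2): 0.37 vs {0.28, 0.21, 0.49, 0.50} → fail.
1 of 3 fail.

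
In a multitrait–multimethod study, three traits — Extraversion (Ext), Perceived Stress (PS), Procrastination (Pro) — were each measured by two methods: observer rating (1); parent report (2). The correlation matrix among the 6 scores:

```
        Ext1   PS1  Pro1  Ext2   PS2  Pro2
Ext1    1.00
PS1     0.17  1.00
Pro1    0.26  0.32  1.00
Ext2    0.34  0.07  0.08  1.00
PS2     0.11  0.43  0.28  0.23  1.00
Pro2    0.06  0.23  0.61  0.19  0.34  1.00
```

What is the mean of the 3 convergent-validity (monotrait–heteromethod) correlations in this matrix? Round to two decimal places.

Convergent values: 0.34, 0.43, 0.61; mean = 1.38/3 = 0.46.

0.46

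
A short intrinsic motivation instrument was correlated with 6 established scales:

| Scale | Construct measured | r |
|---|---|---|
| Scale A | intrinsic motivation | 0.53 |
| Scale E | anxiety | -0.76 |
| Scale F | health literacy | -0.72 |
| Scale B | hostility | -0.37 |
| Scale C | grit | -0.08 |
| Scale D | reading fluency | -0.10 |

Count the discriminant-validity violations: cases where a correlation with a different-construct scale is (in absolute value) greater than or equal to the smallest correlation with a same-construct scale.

2

Convergent (same construct = intrinsic motivation): Scale A.
Smallest convergent = 0.53. Discriminant |r|: 0.76, 0.72, 0.37, 0.08, 0.10; count ≥ 0.53 → 2.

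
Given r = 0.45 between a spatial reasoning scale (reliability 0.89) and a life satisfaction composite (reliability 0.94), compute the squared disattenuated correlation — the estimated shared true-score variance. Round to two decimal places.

Disattenuated r = 0.45 / √(0.89 × 0.94) = 0.45 / 0.9147 = 0.4920.
Shared true-score variance = 0.4920² = 0.2421 ≈ 0.24.

0.24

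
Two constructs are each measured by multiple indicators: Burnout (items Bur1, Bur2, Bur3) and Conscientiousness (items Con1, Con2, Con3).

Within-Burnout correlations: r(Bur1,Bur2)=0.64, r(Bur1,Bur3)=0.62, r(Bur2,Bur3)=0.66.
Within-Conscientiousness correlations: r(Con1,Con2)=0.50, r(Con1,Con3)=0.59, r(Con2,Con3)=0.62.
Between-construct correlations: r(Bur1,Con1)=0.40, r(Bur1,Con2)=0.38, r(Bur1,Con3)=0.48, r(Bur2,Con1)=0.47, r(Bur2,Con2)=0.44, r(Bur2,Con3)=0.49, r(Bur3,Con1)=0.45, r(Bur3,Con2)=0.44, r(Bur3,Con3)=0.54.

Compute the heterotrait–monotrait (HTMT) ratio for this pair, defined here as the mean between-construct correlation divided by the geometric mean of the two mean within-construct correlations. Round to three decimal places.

Mean between = 4.09/9 = 0.4544.
Mean within-Bur = 1.92/3 = 0.6400; mean within-Con = 1.71/3 = 0.5700.
Geometric mean = √(0.6400 × 0.5700) = 0.6040.
HTMT = 0.4544 / 0.6040 = 0.752.

0.752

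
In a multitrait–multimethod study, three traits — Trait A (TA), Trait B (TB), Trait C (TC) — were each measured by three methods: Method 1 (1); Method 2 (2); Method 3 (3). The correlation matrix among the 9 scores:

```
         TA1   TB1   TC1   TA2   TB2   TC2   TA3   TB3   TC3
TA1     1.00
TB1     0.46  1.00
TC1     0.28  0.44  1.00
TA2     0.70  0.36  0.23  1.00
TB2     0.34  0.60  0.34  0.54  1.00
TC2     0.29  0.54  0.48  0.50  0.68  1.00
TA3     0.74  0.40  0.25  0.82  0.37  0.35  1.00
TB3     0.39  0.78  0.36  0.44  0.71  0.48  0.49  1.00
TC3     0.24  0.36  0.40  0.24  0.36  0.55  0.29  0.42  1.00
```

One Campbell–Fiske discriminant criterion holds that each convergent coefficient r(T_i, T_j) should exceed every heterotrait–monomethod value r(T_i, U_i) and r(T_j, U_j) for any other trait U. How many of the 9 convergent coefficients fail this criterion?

Each convergent coefficient versus the relevant comparison correlations:
TA (methods 1·2): 0.70 vs {0.46, 0.54, 0.28, 0.50} → pass.
TA (methods 1·3): 0.74 vs {0.46, 0.49, 0.28, 0.29} → pass.
TA (methods 2·3): 0.82 vs {0.54, 0.49, 0.50, 0.29} → pass.
TB (methods 1·2): 0.60 vs {0.46, 0.54, 0.44, 0.68} → fail.
TB (methods 1·3): 0.78 vs {0.46, 0.49, 0.44, 0.42} → pass.
TB (methods 2·3): 0.71 vs {0.54, 0.49, 0.68, 0.42} → pass.
TC (methods 1·2): 0.48 vs {0.28, 0.50, 0.44, 0.68} → fail.
TC (methods 1·3): 0.40 vs {0.28, 0.29, 0.44, 0.42} → fail.
TC (methods 2·3): 0.55 vs {0.50, 0.29, 0.68, 0.42} → fail.
4 of 9 fail.

4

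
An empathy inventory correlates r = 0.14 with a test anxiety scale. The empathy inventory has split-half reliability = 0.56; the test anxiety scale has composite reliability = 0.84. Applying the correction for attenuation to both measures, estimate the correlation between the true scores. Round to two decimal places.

0.20

r_true = r_obs / √(r_xx · r_yy) = 0.14 / √(0.56 × 0.84) = 0.14 / √0.4704 = 0.14 / 0.6859 ≈ 0.20.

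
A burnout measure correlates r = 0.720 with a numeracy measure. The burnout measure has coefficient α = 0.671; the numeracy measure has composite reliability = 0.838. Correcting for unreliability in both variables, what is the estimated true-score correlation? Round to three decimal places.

r_true = r_obs / √(r_xx · r_yy) = 0.720 / √(0.671 × 0.838) = 0.720 / √0.562298 = 0.720 / 0.7499 ≈ 0.960.

0.960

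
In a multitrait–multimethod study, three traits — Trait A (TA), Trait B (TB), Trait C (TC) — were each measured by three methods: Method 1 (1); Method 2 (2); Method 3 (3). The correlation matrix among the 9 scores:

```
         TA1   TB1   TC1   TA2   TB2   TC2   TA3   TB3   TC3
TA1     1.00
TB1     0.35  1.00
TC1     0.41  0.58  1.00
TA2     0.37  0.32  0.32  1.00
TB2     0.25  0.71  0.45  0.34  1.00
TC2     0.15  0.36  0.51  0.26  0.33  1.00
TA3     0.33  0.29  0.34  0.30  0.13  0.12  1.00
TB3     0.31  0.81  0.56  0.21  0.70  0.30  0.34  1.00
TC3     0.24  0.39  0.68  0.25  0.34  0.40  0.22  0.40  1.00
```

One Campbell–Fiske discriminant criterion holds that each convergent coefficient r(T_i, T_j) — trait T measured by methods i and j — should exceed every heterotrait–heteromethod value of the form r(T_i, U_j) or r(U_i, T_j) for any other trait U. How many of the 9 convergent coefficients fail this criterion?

Each convergent coefficient versus the relevant comparison correlations:
TA (methods 1·2): 0.37 vs {0.25, 0.32, 0.15, 0.32} → pass.
TA (methods 1·3): 0.33 vs {0.31, 0.29, 0.24, 0.34} → fail.
TA (methods 2·3): 0.30 vs {0.21, 0.13, 0.25, 0.12} → pass.
TB (methods 1·2): 0.71 vs {0.32, 0.25, 0.36, 0.45} → pass.
TB (methods 1·3): 0.81 vs {0.29, 0.31, 0.39, 0.56} → pass.
TB (methods 2·3): 0.70 vs {0.13, 0.21, 0.34, 0.30} → pass.
TC (methods 1·2): 0.51 vs {0.32, 0.15, 0.45, 0.36} → pass.
TC (methods 1·3): 0.68 vs {0.34, 0.24, 0.56, 0.39} → pass.
TC (methods 2·3): 0.40 vs {0.12, 0.25, 0.30, 0.34} → pass.
1 of 9 fail.

1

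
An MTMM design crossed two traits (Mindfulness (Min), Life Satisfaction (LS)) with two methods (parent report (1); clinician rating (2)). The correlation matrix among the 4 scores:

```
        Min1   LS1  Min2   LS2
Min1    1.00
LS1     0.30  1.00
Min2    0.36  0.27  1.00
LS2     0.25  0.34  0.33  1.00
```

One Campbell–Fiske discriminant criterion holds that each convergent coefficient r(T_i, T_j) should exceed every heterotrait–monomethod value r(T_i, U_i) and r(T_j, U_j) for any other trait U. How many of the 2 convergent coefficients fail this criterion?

0

Checking each validity diagonal entry against its comparison values:
Min (methods 1·2): 0.36 vs {0.30, 0.33} → pass.
LS (methods 1·2): 0.34 vs {0.30, 0.33} → pass.
0 of 2 fail.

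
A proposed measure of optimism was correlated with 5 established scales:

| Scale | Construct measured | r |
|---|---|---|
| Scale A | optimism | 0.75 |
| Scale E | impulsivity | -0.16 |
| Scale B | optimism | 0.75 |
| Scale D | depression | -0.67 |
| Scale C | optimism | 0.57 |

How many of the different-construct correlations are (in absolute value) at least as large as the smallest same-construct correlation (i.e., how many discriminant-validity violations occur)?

1

Convergent (same construct = optimism): Scale A, Scale B, Scale C.
Smallest convergent = 0.57. Discriminant |r|: 0.16, 0.67; count ≥ 0.57 → 1.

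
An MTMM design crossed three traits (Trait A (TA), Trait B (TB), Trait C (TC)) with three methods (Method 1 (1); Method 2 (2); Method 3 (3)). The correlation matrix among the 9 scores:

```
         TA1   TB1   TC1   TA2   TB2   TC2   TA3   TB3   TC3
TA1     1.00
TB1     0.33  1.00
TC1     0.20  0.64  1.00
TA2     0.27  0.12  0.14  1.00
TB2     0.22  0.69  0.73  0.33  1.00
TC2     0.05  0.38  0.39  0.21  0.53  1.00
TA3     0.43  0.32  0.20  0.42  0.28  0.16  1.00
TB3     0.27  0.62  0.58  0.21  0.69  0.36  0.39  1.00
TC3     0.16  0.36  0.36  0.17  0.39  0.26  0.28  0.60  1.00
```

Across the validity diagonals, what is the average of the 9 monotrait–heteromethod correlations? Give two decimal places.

Convergent values: 0.27, 0.43, 0.42, 0.69, 0.62, 0.69, 0.39, 0.36, 0.26; mean = 4.13/9 = 0.46.

0.46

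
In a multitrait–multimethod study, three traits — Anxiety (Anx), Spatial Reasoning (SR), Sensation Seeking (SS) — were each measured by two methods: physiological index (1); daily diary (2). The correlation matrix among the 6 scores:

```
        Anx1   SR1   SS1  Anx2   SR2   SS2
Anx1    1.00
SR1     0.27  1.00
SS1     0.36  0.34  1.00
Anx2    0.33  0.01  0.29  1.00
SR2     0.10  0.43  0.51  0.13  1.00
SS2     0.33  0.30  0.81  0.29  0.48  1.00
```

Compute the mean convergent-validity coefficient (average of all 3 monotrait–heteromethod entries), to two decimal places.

0.52

Convergent values: 0.33, 0.43, 0.81; mean = 1.57/3 = 0.52.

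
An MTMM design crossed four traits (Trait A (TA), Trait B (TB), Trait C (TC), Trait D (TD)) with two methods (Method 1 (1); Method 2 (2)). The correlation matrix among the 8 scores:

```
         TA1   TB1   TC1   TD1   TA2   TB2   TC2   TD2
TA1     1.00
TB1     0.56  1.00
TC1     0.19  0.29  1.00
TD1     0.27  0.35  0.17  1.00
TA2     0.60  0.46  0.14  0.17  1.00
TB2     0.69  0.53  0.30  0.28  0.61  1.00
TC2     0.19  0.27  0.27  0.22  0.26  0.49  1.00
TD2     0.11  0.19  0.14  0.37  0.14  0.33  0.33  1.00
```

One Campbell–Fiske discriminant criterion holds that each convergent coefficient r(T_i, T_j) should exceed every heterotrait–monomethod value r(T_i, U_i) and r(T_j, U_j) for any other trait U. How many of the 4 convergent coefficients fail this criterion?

3

Convergent coefficients and their comparison sets:
TA (methods 1·2): 0.60 vs {0.56, 0.61, 0.19, 0.26, 0.27, 0.14} → fail.
TB (methods 1·2): 0.53 vs {0.56, 0.61, 0.29, 0.49, 0.35, 0.33} → fail.
TC (methods 1·2): 0.27 vs {0.19, 0.26, 0.29, 0.49, 0.17, 0.33} → fail.
TD (methods 1·2): 0.37 vs {0.27, 0.14, 0.35, 0.33, 0.17, 0.33} → pass.
3 of 4 fail.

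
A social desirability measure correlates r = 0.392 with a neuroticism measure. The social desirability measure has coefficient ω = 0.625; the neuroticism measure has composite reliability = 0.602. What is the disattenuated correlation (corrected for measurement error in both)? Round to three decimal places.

r_true = r_obs / √(r_xx · r_yy) = 0.392 / √(0.625 × 0.602) = 0.392 / √0.376250 = 0.392 / 0.6134 ≈ 0.639.

0.639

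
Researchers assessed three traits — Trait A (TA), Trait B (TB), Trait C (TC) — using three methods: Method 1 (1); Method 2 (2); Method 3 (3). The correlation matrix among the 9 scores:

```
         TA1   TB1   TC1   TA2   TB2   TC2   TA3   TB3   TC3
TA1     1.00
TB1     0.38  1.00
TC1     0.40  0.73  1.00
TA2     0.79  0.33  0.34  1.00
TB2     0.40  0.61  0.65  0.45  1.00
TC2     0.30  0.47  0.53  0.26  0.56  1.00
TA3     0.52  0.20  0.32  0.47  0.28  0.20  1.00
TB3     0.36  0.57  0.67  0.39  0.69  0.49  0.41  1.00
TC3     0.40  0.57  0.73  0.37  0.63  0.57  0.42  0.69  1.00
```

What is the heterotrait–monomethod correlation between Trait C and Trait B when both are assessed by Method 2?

Different traits, same method: r(TC2, TB2) = 0.56.

0.56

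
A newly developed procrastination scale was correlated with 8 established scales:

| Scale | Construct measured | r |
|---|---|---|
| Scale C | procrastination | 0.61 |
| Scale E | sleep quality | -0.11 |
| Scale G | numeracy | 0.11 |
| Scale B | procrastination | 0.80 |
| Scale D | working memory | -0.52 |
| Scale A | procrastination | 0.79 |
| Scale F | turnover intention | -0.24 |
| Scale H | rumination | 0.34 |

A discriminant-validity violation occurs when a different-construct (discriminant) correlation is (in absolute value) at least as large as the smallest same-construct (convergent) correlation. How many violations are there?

Convergent (same construct = procrastination): Scale C, Scale B, Scale A.
Smallest convergent = 0.61. Discriminant |r|: 0.11, 0.11, 0.52, 0.24, 0.34; count ≥ 0.61 → 0.

0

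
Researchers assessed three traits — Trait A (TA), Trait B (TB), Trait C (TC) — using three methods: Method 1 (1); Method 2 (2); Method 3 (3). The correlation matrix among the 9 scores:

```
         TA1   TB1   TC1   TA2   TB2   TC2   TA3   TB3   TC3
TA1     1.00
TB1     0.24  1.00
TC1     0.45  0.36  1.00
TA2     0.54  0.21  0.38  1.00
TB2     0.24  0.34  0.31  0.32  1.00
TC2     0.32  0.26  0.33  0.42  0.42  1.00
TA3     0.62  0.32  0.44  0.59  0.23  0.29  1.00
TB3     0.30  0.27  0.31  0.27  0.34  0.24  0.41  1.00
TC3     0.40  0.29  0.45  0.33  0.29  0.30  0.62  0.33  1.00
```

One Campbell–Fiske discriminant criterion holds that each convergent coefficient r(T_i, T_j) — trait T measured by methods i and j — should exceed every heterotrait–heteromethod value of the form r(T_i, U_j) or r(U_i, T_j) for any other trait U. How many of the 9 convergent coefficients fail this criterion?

Checking each validity diagonal entry against its comparison values:
TA (methods 1·2): 0.54 vs {0.24, 0.21, 0.32, 0.38} → pass.
TA (methods 1·3): 0.62 vs {0.30, 0.32, 0.40, 0.44} → pass.
TA (methods 2·3): 0.59 vs {0.27, 0.23, 0.33, 0.29} → pass.
TB (methods 1·2): 0.34 vs {0.21, 0.24, 0.26, 0.31} → pass.
TB (methods 1·3): 0.27 vs {0.32, 0.30, 0.29, 0.31} → fail.
TB (methods 2·3): 0.34 vs {0.23, 0.27, 0.29, 0.24} → pass.
TC (methods 1·2): 0.33 vs {0.38, 0.32, 0.31, 0.26} → fail.
TC (methods 1·3): 0.45 vs {0.44, 0.40, 0.31, 0.29} → pass.
TC (methods 2·3): 0.30 vs {0.29, 0.33, 0.24, 0.29} → fail.
3 of 9 fail.

3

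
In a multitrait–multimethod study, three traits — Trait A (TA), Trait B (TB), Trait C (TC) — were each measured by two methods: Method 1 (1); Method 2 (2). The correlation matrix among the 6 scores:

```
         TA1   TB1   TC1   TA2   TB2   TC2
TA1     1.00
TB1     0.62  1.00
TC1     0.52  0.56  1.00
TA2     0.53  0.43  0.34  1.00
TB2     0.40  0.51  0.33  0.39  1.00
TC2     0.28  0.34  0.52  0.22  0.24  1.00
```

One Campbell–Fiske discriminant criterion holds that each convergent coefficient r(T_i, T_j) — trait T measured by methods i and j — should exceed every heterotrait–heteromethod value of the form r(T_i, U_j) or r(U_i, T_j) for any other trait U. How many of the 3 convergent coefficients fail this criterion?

0

Each convergent coefficient versus the relevant comparison correlations:
TA (methods 1·2): 0.53 vs {0.40, 0.43, 0.28, 0.34} → pass.
TB (methods 1·2): 0.51 vs {0.43, 0.40, 0.34, 0.33} → pass.
TC (methods 1·2): 0.52 vs {0.34, 0.28, 0.33, 0.34} → pass.
0 of 3 fail.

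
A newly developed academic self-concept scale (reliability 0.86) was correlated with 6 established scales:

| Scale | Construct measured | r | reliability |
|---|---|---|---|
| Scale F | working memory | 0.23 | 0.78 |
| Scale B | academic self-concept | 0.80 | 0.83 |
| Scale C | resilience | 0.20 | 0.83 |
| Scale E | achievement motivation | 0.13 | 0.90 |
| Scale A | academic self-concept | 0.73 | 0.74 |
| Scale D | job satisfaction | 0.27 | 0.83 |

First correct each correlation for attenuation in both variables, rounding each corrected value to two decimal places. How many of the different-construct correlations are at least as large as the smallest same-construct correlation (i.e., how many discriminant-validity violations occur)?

Disattenuated r (r / √(r_scale · r_new)):
  Scale F (disc): 0.23 / √(0.78·0.86) = 0.28
  Scale B (conv): 0.80 / √(0.83·0.86) = 0.95
  Scale C (disc): 0.20 / √(0.83·0.86) = 0.24
  Scale E (disc): 0.13 / √(0.90·0.86) = 0.15
  Scale A (conv): 0.73 / √(0.74·0.86) = 0.92
  Scale D (disc): 0.27 / √(0.83·0.86) = 0.32
Smallest convergent = 0.92. Discriminant values: 0.28, 0.24, 0.15, 0.32; count ≥ 0.92 → 0.

0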